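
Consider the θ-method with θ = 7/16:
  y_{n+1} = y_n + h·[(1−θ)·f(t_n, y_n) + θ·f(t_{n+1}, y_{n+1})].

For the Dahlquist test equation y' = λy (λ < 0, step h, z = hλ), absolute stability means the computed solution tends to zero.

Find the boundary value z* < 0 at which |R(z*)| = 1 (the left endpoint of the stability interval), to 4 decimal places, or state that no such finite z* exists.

On y'=λy, z=hλ:
  y_{n+1} = y_n + z·[9/16·y_n + 7/16·y_{n+1}] ⇒ (1 − 7/16z)y_{n+1} = (1 + 9/16z)y_n
  ⇒ R(z) = (1 + 9/16z)/(1 − 7/16z).

Boundary: |R(x)|=1, x<0.
x=-0.66: |R|=0.4879
R=−1: 1+9/16x = −1+7/16x ⇒ -1/8x=2 ⇒ x=2/(-1/8)=-16.0000
Confirm numerically:
  x=-14.557: |R|=0.97552 <1
  x=-9.936: |R|=0.85824 <1
  x=-9.848: |R|=0.85514 <1
  x=-7.229: |R|=0.73662 <1
  x=-16.556: |R|=1.00843 >1
  x=-16.514: |R|=1.00781 >1
Stable set (-16.0000, 0).

left endpoint -16.0000.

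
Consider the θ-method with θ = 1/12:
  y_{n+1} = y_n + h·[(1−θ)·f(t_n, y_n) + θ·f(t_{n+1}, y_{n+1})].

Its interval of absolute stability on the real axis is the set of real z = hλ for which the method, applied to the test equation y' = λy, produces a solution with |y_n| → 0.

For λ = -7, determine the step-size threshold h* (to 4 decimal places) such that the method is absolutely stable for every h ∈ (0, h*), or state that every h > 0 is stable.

(-2.4000,0); λ=-7 ⇒ h* = (12/5)/7 = 0.3429.

With y'=λy (z=hλ):
  y_{n+1} = y_n + z·[11/12·y_n + 1/12·y_{n+1}] ⇒ (1 − 1/12z)y_{n+1} = (1 + 11/12z)y_n
  R(z) = (1 + 11/12z)/(1 − 1/12z).

Need |R(x)|<1, x<0.
x=-1.45: |R|=0.2937
R=−1: 1+11/12x = −1+1/12x ⇒ -5/6x=2 ⇒ x=2/(-5/6)=-2.4000
Confirm numerically:
  x=-2.333: |R|=0.95325 <1
  x=-1.965: |R|=0.68851 <1
  x=-1.366: |R|=0.22640 <1
  x=-1.028: |R|=0.05312 <1
  x=-2.898: |R|=1.33427 >1
  x=-2.877: |R|=1.32063 >1
  x=-2.739: |R|=1.23000 >1
So |R|<1 on (-2.4000, 0).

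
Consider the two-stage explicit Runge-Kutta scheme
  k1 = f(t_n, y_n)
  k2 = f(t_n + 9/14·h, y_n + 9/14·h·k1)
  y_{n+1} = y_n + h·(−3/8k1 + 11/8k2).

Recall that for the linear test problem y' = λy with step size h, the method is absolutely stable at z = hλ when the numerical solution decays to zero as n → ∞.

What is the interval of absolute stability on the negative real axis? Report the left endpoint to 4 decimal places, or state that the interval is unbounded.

On y'=λy, z=hλ:
  k1=λy_n ⇒ h·k1=z·y_n;  k2=λ(1+9/14z)y_n ⇒ h·k2=z(1+9/14z)y_n
  y_{n+1}/y_n = 1 − 3/8z + 11/8z(1+9/14z) = 1 + z + 99/112z²
  R(z) = 1 + z + 99/112z².

Boundary: |R(x)|=1, x<0.
x=-1.48: |R|=1.4562
R=1: x+99/112x²=0 ⇒ x=−112/99=-1.1313; min R=1−1/(4·99/112)=0.7172>−1
Confirm numerically:
  x=-1.013: |R|=0.89406 <1
  x=-0.755: |R|=0.74886 <1
  x=-0.590: |R|=0.71770 <1
  x=-0.551: |R|=0.71736 <1
  x=-1.474: |R|=1.44649 >1
  x=-1.462: |R|=1.42735 >1
  x=-1.180: |R|=1.05078 >1
Stable set (-1.1313, 0).

z∈(-1.1313,0).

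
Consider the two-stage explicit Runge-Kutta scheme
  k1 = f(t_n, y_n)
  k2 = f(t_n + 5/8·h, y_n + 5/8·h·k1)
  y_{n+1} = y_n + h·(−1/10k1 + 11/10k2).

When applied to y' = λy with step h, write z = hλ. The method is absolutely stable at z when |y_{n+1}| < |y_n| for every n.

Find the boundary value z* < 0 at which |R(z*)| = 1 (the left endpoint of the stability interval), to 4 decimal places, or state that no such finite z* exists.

On y'=λy, z=hλ:
  k1=λy_n ⇒ h·k1=z·y_n;  k2=λ(1+5/8z)y_n ⇒ h·k2=z(1+5/8z)y_n
  y_{n+1}/y_n = 1 − 1/10z + 11/10z(1+5/8z) = 1 + z + 11/16z²
  ⇒ R(z) = 1 + z + 11/16z².

Boundary: |R(x)|=1, x<0.
x=-1: |R|=0.6875
R=1: x+11/16x²=0 ⇒ x=−16/11=-1.4545; min R=1−1/(4·11/16)=0.6364>−1
Confirm numerically:
  x=-1.074: |R|=0.71901 <1
  x=-0.850: |R|=0.64672 <1
  x=-0.701: |R|=0.63684 <1
  x=-1.971: |R|=1.69983 >1
  x=-1.490: |R|=1.03632 >1
Interval (-1.4545, 0).

left endpoint -1.4545.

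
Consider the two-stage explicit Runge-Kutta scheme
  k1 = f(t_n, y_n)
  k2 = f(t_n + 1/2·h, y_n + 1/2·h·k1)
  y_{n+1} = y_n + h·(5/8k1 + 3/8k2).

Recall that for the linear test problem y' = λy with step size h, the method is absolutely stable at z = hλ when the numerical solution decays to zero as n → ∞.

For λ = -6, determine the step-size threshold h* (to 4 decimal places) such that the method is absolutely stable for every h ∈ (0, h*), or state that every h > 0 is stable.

With y'=λy (z=hλ):
  k1=λy_n ⇒ h·k1=z·y_n;  k2=λ(1+1/2z)y_n ⇒ h·k2=z(1+1/2z)y_n
  y_{n+1}/y_n = 1 + 5/8z + 3/8z(1+1/2z) = 1 + z + 3/16z²
  so R(z) = 1 + z + 3/16z².

Need |R(x)|<1, x<0.
x=-0.33: |R|=0.6904
R=1: x+3/16x²=0 ⇒ x=−16/3=-5.3333; min R=1−1/(4·3/16)=-0.3333>−1
Confirm numerically:
  x=-4.266: |R|=0.14627 <1
  x=-4.122: |R|=0.06379 <1
  x=-3.551: |R|=0.18670 <1
  x=-3.331: |R|=0.25058 <1
  x=-5.564: |R|=1.24064 >1
  x=-5.407: |R|=1.07468 >1
Stable set (-5.3333, 0).

(-5.3333,0); λ=-6 ⇒ h* = (16/3)/6 = 0.8889.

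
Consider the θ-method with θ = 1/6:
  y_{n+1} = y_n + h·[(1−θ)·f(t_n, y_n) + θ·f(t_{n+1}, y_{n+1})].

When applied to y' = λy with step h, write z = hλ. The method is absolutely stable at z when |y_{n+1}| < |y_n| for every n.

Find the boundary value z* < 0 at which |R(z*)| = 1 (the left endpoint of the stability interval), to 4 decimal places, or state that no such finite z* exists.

left endpoint -3.0000.

Test eqn y'=λy, z=hλ:
  y_{n+1} = y_n + z·[5/6·y_n + 1/6·y_{n+1}] ⇒ (1 − 1/6z)y_{n+1} = (1 + 5/6z)y_n
  R(z) = (1 + 5/6z)/(1 − 1/6z).

Solve |R(x)|<1 on ℝ⁻.
x=-0.51: |R|=0.5300
R=−1: 1+5/6x = −1+1/6x ⇒ -2/3x=2 ⇒ x=2/(-2/3)=-3.0000
Confirm numerically:
  x=-2.381: |R|=0.70457 <1
  x=-1.437: |R|=0.15934 <1
  x=-1.367: |R|=0.11334 <1
  x=-1.241: |R|=0.02831 <1
  x=-3.567: |R|=1.23706 >1
  x=-3.339: |R|=1.14520 >1
Interval (-3.0000, 0).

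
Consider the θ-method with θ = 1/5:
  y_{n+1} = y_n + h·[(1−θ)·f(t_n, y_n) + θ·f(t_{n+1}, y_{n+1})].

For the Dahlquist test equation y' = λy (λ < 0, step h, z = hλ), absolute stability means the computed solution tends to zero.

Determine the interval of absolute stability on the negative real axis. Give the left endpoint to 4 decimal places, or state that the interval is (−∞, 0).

On y'=λy, z=hλ:
  y_{n+1} = y_n + z·[4/5·y_n + 1/5·y_{n+1}] ⇒ (1 − 1/5z)y_{n+1} = (1 + 4/5z)y_n
  Hence R(z) = (1 + 4/5z)/(1 − 1/5z).

Need |R(x)|<1, x<0.
x=-0.58: |R|=0.4803
R=−1: 1+4/5x = −1+1/5x ⇒ -3/5x=2 ⇒ x=2/(-3/5)=-3.3333
Confirm numerically:
  x=-2.931: |R|=0.84781 <1
  x=-2.305: |R|=0.57769 <1
  x=-1.895: |R|=0.37418 <1
  x=-3.878: |R|=1.18405 >1
  x=-3.856: |R|=1.17706 >1
  x=-3.815: |R|=1.16393 >1
So |R|<1 on (-3.3333, 0).

(-3.3333, 0).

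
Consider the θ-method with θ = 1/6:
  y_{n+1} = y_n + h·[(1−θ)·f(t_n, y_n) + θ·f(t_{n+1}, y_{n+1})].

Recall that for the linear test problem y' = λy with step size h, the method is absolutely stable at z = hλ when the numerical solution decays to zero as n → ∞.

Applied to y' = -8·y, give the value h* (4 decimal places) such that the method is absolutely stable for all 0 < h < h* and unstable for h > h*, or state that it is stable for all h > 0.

(-3.0000,0); λ=-8 ⇒ h* = (3)/8 = 0.3750.

On y'=λy, z=hλ:
  y_{n+1} = y_n + z·[5/6·y_n + 1/6·y_{n+1}] ⇒ (1 − 1/6z)y_{n+1} = (1 + 5/6z)y_n
  ⇒ R(z) = (1 + 5/6z)/(1 − 1/6z).

Find x<0 with |R(x)|<1.
x=-1.72: |R|=0.3368
R=−1: 1+5/6x = −1+1/6x ⇒ -2/3x=2 ⇒ x=2/(-2/3)=-3.0000
Confirm numerically:
  x=-2.844: |R|=0.92944 <1
  x=-2.663: |R|=0.84440 <1
  x=-1.840: |R|=0.40816 <1
  x=-3.318: |R|=1.13651 >1
  x=-3.286: |R|=1.12320 >1
So |R|<1 on (-3.0000, 0).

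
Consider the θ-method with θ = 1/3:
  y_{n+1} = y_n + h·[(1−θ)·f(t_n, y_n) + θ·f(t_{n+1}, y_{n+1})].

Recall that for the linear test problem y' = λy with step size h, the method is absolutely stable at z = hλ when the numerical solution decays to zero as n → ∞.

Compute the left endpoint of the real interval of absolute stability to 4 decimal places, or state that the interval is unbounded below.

Set f=λy, z=hλ:
  y_{n+1} = y_n + z·[2/3·y_n + 1/3·y_{n+1}] ⇒ (1 − 1/3z)y_{n+1} = (1 + 2/3z)y_n
  Hence R(z) = (1 + 2/3z)/(1 − 1/3z).

Find x<0 with |R(x)|<1.
x=-1.71: |R|=0.0892
R=−1: 1+2/3x = −1+1/3x ⇒ -1/3x=2 ⇒ x=2/(-1/3)=-6.0000
Confirm numerically:
  x=-4.956: |R|=0.86878 <1
  x=-2.714: |R|=0.42492 <1
  x=-2.583: |R|=0.38796 <1
  x=-6.587: |R|=1.06123 >1
  x=-6.268: |R|=1.02892 >1
So |R|<1 on (-6.0000, 0).

left endpoint -6.0000.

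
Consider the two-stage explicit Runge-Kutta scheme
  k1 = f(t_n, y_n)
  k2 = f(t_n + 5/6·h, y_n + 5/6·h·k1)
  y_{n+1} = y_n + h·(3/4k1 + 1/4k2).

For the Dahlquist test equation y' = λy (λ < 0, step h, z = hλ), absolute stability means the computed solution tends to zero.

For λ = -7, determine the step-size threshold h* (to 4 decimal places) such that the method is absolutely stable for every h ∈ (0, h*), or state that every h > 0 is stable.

With y'=λy (z=hλ):
  k1=λy_n ⇒ h·k1=z·y_n;  k2=λ(1+5/6z)y_n ⇒ h·k2=z(1+5/6z)y_n
  y_{n+1}/y_n = 1 + 3/4z + 1/4z(1+5/6z) = 1 + z + 5/24z²
  ⇒ R(z) = 1 + z + 5/24z².

Find x<0 with |R(x)|<1.
x=-1.24: |R|=0.0803
R=1: x+5/24x²=0 ⇒ x=−24/5=-4.8000; min R=1−1/(4·5/24)=-0.2000>−1
Confirm numerically:
  x=-4.608: |R|=0.81568 <1
  x=-4.276: |R|=0.53320 <1
  x=-3.583: |R|=0.09156 <1
  x=-2.049: |R|=0.17433 <1
  x=-5.184: |R|=1.41472 >1
  x=-4.831: |R|=1.03120 >1
  x=-4.825: |R|=1.02513 >1
So |R|<1 on (-4.8000, 0).

(-4.8000,0); λ=-7 ⇒ h* = (24/5)/7 = 0.6857.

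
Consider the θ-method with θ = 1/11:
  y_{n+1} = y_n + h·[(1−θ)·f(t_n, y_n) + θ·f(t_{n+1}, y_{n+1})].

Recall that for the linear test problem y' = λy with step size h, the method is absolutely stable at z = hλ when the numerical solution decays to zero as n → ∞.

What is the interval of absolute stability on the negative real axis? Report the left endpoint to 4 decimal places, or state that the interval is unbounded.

(-2.4444, 0).

Test eqn y'=λy, z=hλ:
  y_{n+1} = y_n + z·[10/11·y_n + 1/11·y_{n+1}] ⇒ (1 − 1/11z)y_{n+1} = (1 + 10/11z)y_n
  Hence R(z) = (1 + 10/11z)/(1 − 1/11z).

Find x<0 with |R(x)|<1.
x=-1.8: |R|=0.5469
R=−1: 1+10/11x = −1+1/11x ⇒ -9/11x=2 ⇒ x=2/(-9/11)=-2.4444
Confirm numerically:
  x=-2.373: |R|=0.95192 <1
  x=-2.027: |R|=0.71160 <1
  x=-1.854: |R|=0.58659 <1
  x=-3.019: |R|=1.36886 >1
  x=-2.810: |R|=1.23823 >1
  x=-2.675: |R|=1.15174 >1
Interval (-2.4444, 0).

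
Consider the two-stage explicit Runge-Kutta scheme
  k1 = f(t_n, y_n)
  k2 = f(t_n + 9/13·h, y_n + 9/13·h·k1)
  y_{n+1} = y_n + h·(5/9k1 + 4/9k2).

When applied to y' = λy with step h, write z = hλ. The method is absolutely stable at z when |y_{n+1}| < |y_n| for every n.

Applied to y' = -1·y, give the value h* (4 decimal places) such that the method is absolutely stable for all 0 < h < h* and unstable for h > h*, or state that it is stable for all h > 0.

With y'=λy (z=hλ):
  k1=λy_n ⇒ h·k1=z·y_n;  k2=λ(1+9/13z)y_n ⇒ h·k2=z(1+9/13z)y_n
  y_{n+1}/y_n = 1 + 5/9z + 4/9z(1+9/13z) = 1 + z + 4/13z²
  so R(z) = 1 + z + 4/13z².

Need |R(x)|<1, x<0.
x=-0.74: |R|=0.4285
R=1: x+4/13x²=0 ⇒ x=−13/4=-3.2500; min R=1−1/(4·4/13)=0.1875>−1
Confirm numerically:
  x=-2.632: |R|=0.49952 <1
  x=-1.994: |R|=0.22940 <1
  x=-1.579: |R|=0.18815 <1
  x=-3.534: |R|=1.30882 >1
  x=-3.352: |R|=1.10520 >1
Interval (-3.2500, 0).

(-3.2500,0); λ=-1 ⇒ h* = (13/4)/1 = 3.2500.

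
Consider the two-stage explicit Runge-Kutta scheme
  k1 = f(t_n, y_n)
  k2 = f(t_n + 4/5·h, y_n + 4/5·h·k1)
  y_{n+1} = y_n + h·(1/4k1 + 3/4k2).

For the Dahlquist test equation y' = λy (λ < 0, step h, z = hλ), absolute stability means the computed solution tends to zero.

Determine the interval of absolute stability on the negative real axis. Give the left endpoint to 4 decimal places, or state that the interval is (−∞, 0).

z∈(-1.6667,0).

Set f=λy, z=hλ:
  k1=λy_n ⇒ h·k1=z·y_n;  k2=λ(1+4/5z)y_n ⇒ h·k2=z(1+4/5z)y_n
  y_{n+1}/y_n = 1 + 1/4z + 3/4z(1+4/5z) = 1 + z + 3/5z²
  so R(z) = 1 + z + 3/5z².

Need |R(x)|<1, x<0.
x=-0.75: |R|=0.5875
R=1: x+3/5x²=0 ⇒ x=−5/3=-1.6667; min R=1−1/(4·3/5)=0.5833>−1
Confirm numerically:
  x=-1.124: |R|=0.63403 <1
  x=-1.052: |R|=0.61202 <1
  x=-1.011: |R|=0.60227 <1
  x=-0.746: |R|=0.58791 <1
  x=-2.195: |R|=1.69581 >1
  x=-2.189: |R|=1.68603 >1
  x=-1.902: |R|=1.26856 >1
Interval (-1.6667, 0).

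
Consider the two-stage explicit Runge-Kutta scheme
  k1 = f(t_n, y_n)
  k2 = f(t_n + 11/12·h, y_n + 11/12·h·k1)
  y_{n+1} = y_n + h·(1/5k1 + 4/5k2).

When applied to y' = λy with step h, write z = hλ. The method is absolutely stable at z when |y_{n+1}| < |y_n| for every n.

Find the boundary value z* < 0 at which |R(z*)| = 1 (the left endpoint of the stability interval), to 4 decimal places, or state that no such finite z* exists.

On y'=λy, z=hλ:
  k1=λy_n ⇒ h·k1=z·y_n;  k2=λ(1+11/12z)y_n ⇒ h·k2=z(1+11/12z)y_n
  y_{n+1}/y_n = 1 + 1/5z + 4/5z(1+11/12z) = 1 + z + 11/15z²
  R(z) = 1 + z + 11/15z².

Boundary: |R(x)|=1, x<0.
x=-1.51: |R|=1.1621
R=1: x+11/15x²=0 ⇒ x=−15/11=-1.3636; min R=1−1/(4·11/15)=0.6591>−1
Confirm numerically:
  x=-1.343: |R|=0.97968 <1
  x=-0.880: |R|=0.68789 <1
  x=-0.780: |R|=0.66616 <1
  x=-0.587: |R|=0.66568 <1
  x=-1.529: |R|=1.18542 >1
  x=-1.392: |R|=1.02895 >1
Stable set (-1.3636, 0).

z* = -1.3636.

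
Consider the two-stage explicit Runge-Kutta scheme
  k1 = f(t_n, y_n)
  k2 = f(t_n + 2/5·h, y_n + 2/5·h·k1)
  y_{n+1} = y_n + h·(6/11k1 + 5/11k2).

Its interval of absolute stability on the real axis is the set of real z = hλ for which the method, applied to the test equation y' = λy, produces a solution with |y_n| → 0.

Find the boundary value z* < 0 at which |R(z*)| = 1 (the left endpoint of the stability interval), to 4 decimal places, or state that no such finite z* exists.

left endpoint -5.5000.

On y'=λy, z=hλ:
  k1=λy_n ⇒ h·k1=z·y_n;  k2=λ(1+2/5z)y_n ⇒ h·k2=z(1+2/5z)y_n
  y_{n+1}/y_n = 1 + 6/11z + 5/11z(1+2/5z) = 1 + z + 2/11z²
  so R(z) = 1 + z + 2/11z².

Solve |R(x)|<1 on ℝ⁻.
x=-1.16: |R|=0.0847
R=1: x+2/11x²=0 ⇒ x=−11/2=-5.5000; min R=1−1/(4·2/11)=-0.3750>−1
Confirm numerically:
  x=-4.444: |R|=0.14675 <1
  x=-4.363: |R|=0.09805 <1
  x=-4.207: |R|=0.01097 <1
  x=-2.694: |R|=0.37443 <1
  x=-5.939: |R|=1.47404 >1
  x=-5.761: |R|=1.27339 >1
  x=-5.549: |R|=1.04944 >1
Stable set (-5.5000, 0).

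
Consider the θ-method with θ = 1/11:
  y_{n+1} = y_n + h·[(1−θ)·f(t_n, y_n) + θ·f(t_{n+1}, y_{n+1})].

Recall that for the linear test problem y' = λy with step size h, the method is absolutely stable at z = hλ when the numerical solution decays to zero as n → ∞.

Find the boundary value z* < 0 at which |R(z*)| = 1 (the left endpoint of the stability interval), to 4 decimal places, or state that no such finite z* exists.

On y'=λy, z=hλ:
  y_{n+1} = y_n + z·[10/11·y_n + 1/11·y_{n+1}] ⇒ (1 − 1/11z)y_{n+1} = (1 + 10/11z)y_n
  Hence R(z) = (1 + 10/11z)/(1 − 1/11z).

Find x<0 with |R(x)|<1.
x=-0.92: |R|=0.1510
R=−1: 1+10/11x = −1+1/11x ⇒ -9/11x=2 ⇒ x=2/(-9/11)=-2.4444
Confirm numerically:
  x=-2.297: |R|=0.90020 <1
  x=-1.612: |R|=0.40596 <1
  x=-1.155: |R|=0.04525 <1
  x=-2.954: |R|=1.32865 >1
  x=-2.904: |R|=1.29747 >1
  x=-2.542: |R|=1.06484 >1
Interval (-2.4444, 0).

z* = -2.4444.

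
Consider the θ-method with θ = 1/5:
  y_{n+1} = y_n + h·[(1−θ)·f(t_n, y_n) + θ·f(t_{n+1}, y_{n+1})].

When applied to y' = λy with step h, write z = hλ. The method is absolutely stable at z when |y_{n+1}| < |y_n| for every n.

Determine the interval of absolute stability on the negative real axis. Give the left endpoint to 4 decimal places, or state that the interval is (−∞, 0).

Set f=λy, z=hλ:
  y_{n+1} = y_n + z·[4/5·y_n + 1/5·y_{n+1}] ⇒ (1 − 1/5z)y_{n+1} = (1 + 4/5z)y_n
  R(z) = (1 + 4/5z)/(1 − 1/5z).

Find x<0 with |R(x)|<1.
x=-0.73: |R|=0.3630
R=−1: 1+4/5x = −1+1/5x ⇒ -3/5x=2 ⇒ x=2/(-3/5)=-3.3333
Confirm numerically:
  x=-2.041: |R|=0.44937 <1
  x=-1.634: |R|=0.23153 <1
  x=-1.442: |R|=0.11922 <1
  x=-3.890: |R|=1.18785 >1
  x=-3.677: |R|=1.11882 >1
  x=-3.654: |R|=1.11116 >1
So |R|<1 on (-3.3333, 0).

(-3.3333, 0).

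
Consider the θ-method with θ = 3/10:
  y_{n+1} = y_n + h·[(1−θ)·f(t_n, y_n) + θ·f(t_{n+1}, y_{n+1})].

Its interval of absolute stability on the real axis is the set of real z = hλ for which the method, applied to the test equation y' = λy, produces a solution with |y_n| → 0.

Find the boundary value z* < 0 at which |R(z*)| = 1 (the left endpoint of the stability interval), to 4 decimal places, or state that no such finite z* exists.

With y'=λy (z=hλ):
  y_{n+1} = y_n + z·[7/10·y_n + 3/10·y_{n+1}] ⇒ (1 − 3/10z)y_{n+1} = (1 + 7/10z)y_n
  so R(z) = (1 + 7/10z)/(1 − 3/10z).

Solve |R(x)|<1 on ℝ⁻.
x=-0.45: |R|=0.6035
R=−1: 1+7/10x = −1+3/10x ⇒ -2/5x=2 ⇒ x=2/(-2/5)=-5.0000
Confirm numerically:
  x=-4.267: |R|=0.87141 <1
  x=-3.476: |R|=0.70159 <1
  x=-2.170: |R|=0.31435 <1
  x=-5.567: |R|=1.08494 >1
  x=-5.313: |R|=1.04827 >1
  x=-5.301: |R|=1.04648 >1
Interval (-5.0000, 0).

z* = -5.0000.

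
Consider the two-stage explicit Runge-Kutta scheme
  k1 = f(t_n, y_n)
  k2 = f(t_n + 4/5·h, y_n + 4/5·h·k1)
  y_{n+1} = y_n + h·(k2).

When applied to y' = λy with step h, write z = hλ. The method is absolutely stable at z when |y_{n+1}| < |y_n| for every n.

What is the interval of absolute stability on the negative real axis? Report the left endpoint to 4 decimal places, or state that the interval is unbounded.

Test eqn y'=λy, z=hλ:
  k1=λy_n ⇒ h·k1=z·y_n;  k2=λ(1+4/5z)y_n ⇒ h·k2=z(1+4/5z)y_n
  y_{n+1}/y_n = 1 + z(1+4/5z) = 1 + z + 4/5z²
  so R(z) = 1 + z + 4/5z².

Find x<0 with |R(x)|<1.
x=-1.4: |R|=1.1680
R=1: x+4/5x²=0 ⇒ x=−5/4=-1.2500; min R=1−1/(4·4/5)=0.6875>−1
Confirm numerically:
  x=-1.225: |R|=0.97550 <1
  x=-1.065: |R|=0.84238 <1
  x=-0.614: |R|=0.68760 <1
  x=-1.442: |R|=1.22149 >1
  x=-1.381: |R|=1.14473 >1
Stable set (-1.2500, 0).

z∈(-1.2500,0).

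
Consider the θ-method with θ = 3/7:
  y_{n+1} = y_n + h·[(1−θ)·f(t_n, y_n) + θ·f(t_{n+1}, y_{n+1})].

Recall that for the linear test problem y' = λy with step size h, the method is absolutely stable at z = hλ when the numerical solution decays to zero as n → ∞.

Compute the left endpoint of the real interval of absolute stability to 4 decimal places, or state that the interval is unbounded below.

z* = -14.0000.

On y'=λy, z=hλ:
  y_{n+1} = y_n + z·[4/7·y_n + 3/7·y_{n+1}] ⇒ (1 − 3/7z)y_{n+1} = (1 + 4/7z)y_n
  Hence R(z) = (1 + 4/7z)/(1 − 3/7z).

Find x<0 with |R(x)|<1.
x=-0.92: |R|=0.3402
R=−1: 1+4/7x = −1+3/7x ⇒ -1/7x=2 ⇒ x=2/(-1/7)=-14.0000
Confirm numerically:
  x=-10.516: |R|=0.90962 <1
  x=-5.865: |R|=0.66924 <1
  x=-5.626: |R|=0.64930 <1
  x=-14.413: |R|=1.00822 >1
  x=-14.387: |R|=1.00772 >1
So |R|<1 on (-14.0000, 0).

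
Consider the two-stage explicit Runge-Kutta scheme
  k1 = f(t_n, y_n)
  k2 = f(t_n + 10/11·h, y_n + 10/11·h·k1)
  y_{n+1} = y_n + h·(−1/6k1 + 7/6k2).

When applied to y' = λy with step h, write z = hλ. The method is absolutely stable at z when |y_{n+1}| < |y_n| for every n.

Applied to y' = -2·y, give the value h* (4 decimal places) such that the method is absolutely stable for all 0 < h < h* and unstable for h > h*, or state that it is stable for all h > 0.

(-0.9429,0); λ=-2 ⇒ h* = (33/35)/2 = 0.4714.

Set f=λy, z=hλ:
  k1=λy_n ⇒ h·k1=z·y_n;  k2=λ(1+10/11z)y_n ⇒ h·k2=z(1+10/11z)y_n
  y_{n+1}/y_n = 1 − 1/6z + 7/6z(1+10/11z) = 1 + z + 35/33z²
  ⇒ R(z) = 1 + z + 35/33z².

Boundary: |R(x)|=1, x<0.
x=-0.44: |R|=0.7653
R=1: x+35/33x²=0 ⇒ x=−33/35=-0.9429; min R=1−1/(4·35/33)=0.7643>−1
Confirm numerically:
  x=-0.882: |R|=0.94307 <1
  x=-0.650: |R|=0.79811 <1
  x=-0.648: |R|=0.79735 <1
  x=-1.135: |R|=1.23130 >1
  x=-1.111: |R|=1.19813 >1
So |R|<1 on (-0.9429, 0).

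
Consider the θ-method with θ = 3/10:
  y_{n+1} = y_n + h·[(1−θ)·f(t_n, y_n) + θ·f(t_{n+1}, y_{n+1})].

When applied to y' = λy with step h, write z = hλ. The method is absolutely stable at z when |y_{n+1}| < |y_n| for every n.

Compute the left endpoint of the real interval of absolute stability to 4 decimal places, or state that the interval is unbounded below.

left endpoint -5.0000.

On y'=λy, z=hλ:
  y_{n+1} = y_n + z·[7/10·y_n + 3/10·y_{n+1}] ⇒ (1 − 3/10z)y_{n+1} = (1 + 7/10z)y_n
  ⇒ R(z) = (1 + 7/10z)/(1 − 3/10z).

Solve |R(x)|<1 on ℝ⁻.
x=-1.25: |R|=0.0909
R=−1: 1+7/10x = −1+3/10x ⇒ -2/5x=2 ⇒ x=2/(-2/5)=-5.0000
Confirm numerically:
  x=-3.871: |R|=0.79105 <1
  x=-3.866: |R|=0.78998 <1
  x=-2.291: |R|=0.35779 <1
  x=-2.030: |R|=0.26165 <1
  x=-5.329: |R|=1.05064 >1
  x=-5.254: |R|=1.03944 >1
  x=-5.086: |R|=1.01362 >1
Stable set (-5.0000, 0).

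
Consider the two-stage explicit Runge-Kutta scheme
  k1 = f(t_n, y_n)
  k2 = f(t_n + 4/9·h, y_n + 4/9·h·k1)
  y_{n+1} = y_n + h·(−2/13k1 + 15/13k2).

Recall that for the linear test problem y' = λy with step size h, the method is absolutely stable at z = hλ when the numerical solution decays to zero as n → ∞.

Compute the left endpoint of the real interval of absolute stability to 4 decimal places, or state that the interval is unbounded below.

Set f=λy, z=hλ:
  k1=λy_n ⇒ h·k1=z·y_n;  k2=λ(1+4/9z)y_n ⇒ h·k2=z(1+4/9z)y_n
  y_{n+1}/y_n = 1 − 2/13z + 15/13z(1+4/9z) = 1 + z + 20/39z²
  so R(z) = 1 + z + 20/39z².

Need |R(x)|<1, x<0.
x=-1.15: |R|=0.5282
R=1: x+20/39x²=0 ⇒ x=−39/20=-1.9500; min R=1−1/(4·20/39)=0.5125>−1
Confirm numerically:
  x=-1.336: |R|=0.57933 <1
  x=-1.033: |R|=0.51423 <1
  x=-0.937: |R|=0.51324 <1
  x=-2.033: |R|=1.08653 >1
  x=-1.973: |R|=1.02327 >1
Interval (-1.9500, 0).

left endpoint -1.9500.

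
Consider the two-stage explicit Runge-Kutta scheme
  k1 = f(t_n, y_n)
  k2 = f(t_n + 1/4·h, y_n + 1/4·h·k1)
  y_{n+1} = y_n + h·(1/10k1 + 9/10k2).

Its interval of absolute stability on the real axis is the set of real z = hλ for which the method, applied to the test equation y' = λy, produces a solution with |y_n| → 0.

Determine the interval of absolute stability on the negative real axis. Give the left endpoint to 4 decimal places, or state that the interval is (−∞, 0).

z∈(-4.4444,0).

Test eqn y'=λy, z=hλ:
  k1=λy_n ⇒ h·k1=z·y_n;  k2=λ(1+1/4z)y_n ⇒ h·k2=z(1+1/4z)y_n
  y_{n+1}/y_n = 1 + 1/10z + 9/10z(1+1/4z) = 1 + z + 9/40z²
  Hence R(z) = 1 + z + 9/40z².

Boundary: |R(x)|=1, x<0.
x=-0.95: |R|=0.2531
R=1: x+9/40x²=0 ⇒ x=−40/9=-4.4444; min R=1−1/(4·9/40)=-0.1111>−1
Confirm numerically:
  x=-4.158: |R|=0.73202 <1
  x=-4.028: |R|=0.62258 <1
  x=-3.193: |R|=0.10093 <1
  x=-3.019: |R|=0.03173 <1
  x=-4.546: |R|=1.10388 >1
  x=-4.542: |R|=1.09970 >1
  x=-4.501: |R|=1.05728 >1
So |R|<1 on (-4.4444, 0).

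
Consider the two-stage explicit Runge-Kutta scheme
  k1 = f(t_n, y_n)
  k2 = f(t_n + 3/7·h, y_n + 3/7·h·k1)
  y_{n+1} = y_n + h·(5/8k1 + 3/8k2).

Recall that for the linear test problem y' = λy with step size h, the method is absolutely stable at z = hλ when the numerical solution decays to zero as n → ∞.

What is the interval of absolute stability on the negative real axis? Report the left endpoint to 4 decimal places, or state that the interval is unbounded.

With y'=λy (z=hλ):
  k1=λy_n ⇒ h·k1=z·y_n;  k2=λ(1+3/7z)y_n ⇒ h·k2=z(1+3/7z)y_n
  y_{n+1}/y_n = 1 + 5/8z + 3/8z(1+3/7z) = 1 + z + 9/56z²
  Hence R(z) = 1 + z + 9/56z².

Solve |R(x)|<1 on ℝ⁻.
x=-0.64: |R|=0.4258
R=1: x+9/56x²=0 ⇒ x=−56/9=-6.2222; min R=1−1/(4·9/56)=-0.5556>−1
Confirm numerically:
  x=-5.721: |R|=0.53915 <1
  x=-4.786: |R|=0.10471 <1
  x=-3.247: |R|=0.55259 <1
  x=-6.714: |R|=1.53065 >1
  x=-6.634: |R|=1.43903 >1
So |R|<1 on (-6.2222, 0).

z∈(-6.2222,0).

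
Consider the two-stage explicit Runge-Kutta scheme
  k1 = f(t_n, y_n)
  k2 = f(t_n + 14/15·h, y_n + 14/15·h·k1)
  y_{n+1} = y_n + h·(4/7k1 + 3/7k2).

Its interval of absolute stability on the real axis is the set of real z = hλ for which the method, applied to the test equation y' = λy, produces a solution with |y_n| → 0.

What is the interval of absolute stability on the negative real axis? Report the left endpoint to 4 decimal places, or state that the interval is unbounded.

z∈(-2.5000,0).

With y'=λy (z=hλ):
  k1=λy_n ⇒ h·k1=z·y_n;  k2=λ(1+14/15z)y_n ⇒ h·k2=z(1+14/15z)y_n
  y_{n+1}/y_n = 1 + 4/7z + 3/7z(1+14/15z) = 1 + z + 2/5z²
  R(z) = 1 + z + 2/5z².

Boundary: |R(x)|=1, x<0.
x=-1.05: |R|=0.3910
R=1: x+2/5x²=0 ⇒ x=−5/2=-2.5000; min R=1−1/(4·2/5)=0.3750>−1
Confirm numerically:
  x=-2.405: |R|=0.90861 <1
  x=-2.333: |R|=0.84416 <1
  x=-2.016: |R|=0.60970 <1
  x=-1.354: |R|=0.37933 <1
  x=-2.757: |R|=1.28342 >1
  x=-2.736: |R|=1.25828 >1
  x=-2.721: |R|=1.24054 >1
Stable set (-2.5000, 0).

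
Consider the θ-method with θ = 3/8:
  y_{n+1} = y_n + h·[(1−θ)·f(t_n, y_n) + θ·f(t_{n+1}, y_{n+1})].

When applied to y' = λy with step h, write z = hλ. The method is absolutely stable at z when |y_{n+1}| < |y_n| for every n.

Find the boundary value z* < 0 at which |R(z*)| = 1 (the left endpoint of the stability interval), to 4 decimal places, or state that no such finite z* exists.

z* = -8.0000.

Set f=λy, z=hλ:
  y_{n+1} = y_n + z·[5/8·y_n + 3/8·y_{n+1}] ⇒ (1 − 3/8z)y_{n+1} = (1 + 5/8z)y_n
  R(z) = (1 + 5/8z)/(1 − 3/8z).

Find x<0 with |R(x)|<1.
x=-1.79: |R|=0.0711
R=−1: 1+5/8x = −1+3/8x ⇒ -1/4x=2 ⇒ x=2/(-1/4)=-8.0000
Confirm numerically:
  x=-4.521: |R|=0.67732 <1
  x=-3.631: |R|=0.53750 <1
  x=-3.542: |R|=0.52131 <1
  x=-8.477: |R|=1.02854 >1
  x=-8.203: |R|=1.01245 >1
Interval (-8.0000, 0).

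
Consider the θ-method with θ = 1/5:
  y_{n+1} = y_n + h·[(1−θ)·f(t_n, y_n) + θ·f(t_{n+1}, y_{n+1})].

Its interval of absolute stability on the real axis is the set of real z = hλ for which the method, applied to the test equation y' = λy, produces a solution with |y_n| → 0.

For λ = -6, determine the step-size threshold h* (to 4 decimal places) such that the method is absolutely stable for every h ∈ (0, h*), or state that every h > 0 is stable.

Set f=λy, z=hλ:
  y_{n+1} = y_n + z·[4/5·y_n + 1/5·y_{n+1}] ⇒ (1 − 1/5z)y_{n+1} = (1 + 4/5z)y_n
  R(z) = (1 + 4/5z)/(1 − 1/5z).

Boundary: |R(x)|=1, x<0.
x=-1.74: |R|=0.2908
R=−1: 1+4/5x = −1+1/5x ⇒ -3/5x=2 ⇒ x=2/(-3/5)=-3.3333
Confirm numerically:
  x=-2.441: |R|=0.64024 <1
  x=-2.354: |R|=0.60049 <1
  x=-2.312: |R|=0.58096 <1
  x=-1.352: |R|=0.06423 <1
  x=-3.913: |R|=1.19511 >1
  x=-3.893: |R|=1.18880 >1
  x=-3.567: |R|=1.08183 >1
Interval (-3.3333, 0).

(-3.3333,0); λ=-6 ⇒ h* = (10/3)/6 = 0.5556.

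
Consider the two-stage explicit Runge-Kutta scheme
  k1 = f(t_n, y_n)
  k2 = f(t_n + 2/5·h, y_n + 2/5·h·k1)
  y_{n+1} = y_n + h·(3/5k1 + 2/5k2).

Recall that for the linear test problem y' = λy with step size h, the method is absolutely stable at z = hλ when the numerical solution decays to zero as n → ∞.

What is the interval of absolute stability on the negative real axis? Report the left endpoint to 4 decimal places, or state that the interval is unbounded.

On y'=λy, z=hλ:
  k1=λy_n ⇒ h·k1=z·y_n;  k2=λ(1+2/5z)y_n ⇒ h·k2=z(1+2/5z)y_n
  y_{n+1}/y_n = 1 + 3/5z + 2/5z(1+2/5z) = 1 + z + 4/25z²
  R(z) = 1 + z + 4/25z².

Find x<0 with |R(x)|<1.
x=-0.76: |R|=0.3324
R=1: x+4/25x²=0 ⇒ x=−25/4=-6.2500; min R=1−1/(4·4/25)=-0.5625>−1
Confirm numerically:
  x=-3.879: |R|=0.47154 <1
  x=-3.656: |R|=0.51739 <1
  x=-3.599: |R|=0.52655 <1
  x=-6.723: |R|=1.50880 >1
  x=-6.347: |R|=1.09851 >1
Stable set (-6.2500, 0).

z∈(-6.2500,0).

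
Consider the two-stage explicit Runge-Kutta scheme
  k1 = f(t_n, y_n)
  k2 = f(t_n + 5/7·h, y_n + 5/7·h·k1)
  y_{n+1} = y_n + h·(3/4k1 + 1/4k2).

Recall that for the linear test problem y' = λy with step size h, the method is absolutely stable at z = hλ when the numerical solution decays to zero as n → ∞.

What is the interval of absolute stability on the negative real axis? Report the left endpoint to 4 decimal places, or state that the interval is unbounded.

z∈(-5.6000,0).

Test eqn y'=λy, z=hλ:
  k1=λy_n ⇒ h·k1=z·y_n;  k2=λ(1+5/7z)y_n ⇒ h·k2=z(1+5/7z)y_n
  y_{n+1}/y_n = 1 + 3/4z + 1/4z(1+5/7z) = 1 + z + 5/28z²
  R(z) = 1 + z + 5/28z².

Find x<0 with |R(x)|<1.
x=-0.81: |R|=0.3072
R=1: x+5/28x²=0 ⇒ x=−28/5=-5.6000; min R=1−1/(4·5/28)=-0.4000>−1
Confirm numerically:
  x=-4.423: |R|=0.07038 <1
  x=-3.212: |R|=0.36969 <1
  x=-2.825: |R|=0.39989 <1
  x=-6.151: |R|=1.60521 >1
  x=-6.084: |R|=1.52583 >1
  x=-5.679: |R|=1.08011 >1
Stable set (-5.6000, 0).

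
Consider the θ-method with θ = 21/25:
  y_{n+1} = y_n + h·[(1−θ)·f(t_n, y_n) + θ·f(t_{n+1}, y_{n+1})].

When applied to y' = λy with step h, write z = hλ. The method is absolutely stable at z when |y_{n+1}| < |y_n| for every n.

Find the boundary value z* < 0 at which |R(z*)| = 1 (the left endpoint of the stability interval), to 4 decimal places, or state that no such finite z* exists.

Set f=λy, z=hλ:
  y_{n+1} = y_n + z·[4/25·y_n + 21/25·y_{n+1}] ⇒ (1 − 21/25z)y_{n+1} = (1 + 4/25z)y_n
  R(z) = (1 + 4/25z)/(1 − 21/25z).

Solve |R(x)|<1 on ℝ⁻.
x=-1.46: |R|=0.3442
x=-2: |R|=0.2537
x=-10: |R|=0.0638
x=-100: |R|=0.1765
θ=21/25≥1/2 ⇒ |1+4/25x|<|1−21/25x| ∀x<0 ⇒ stable on all of ℝ⁻.

unbounded; (−∞, 0).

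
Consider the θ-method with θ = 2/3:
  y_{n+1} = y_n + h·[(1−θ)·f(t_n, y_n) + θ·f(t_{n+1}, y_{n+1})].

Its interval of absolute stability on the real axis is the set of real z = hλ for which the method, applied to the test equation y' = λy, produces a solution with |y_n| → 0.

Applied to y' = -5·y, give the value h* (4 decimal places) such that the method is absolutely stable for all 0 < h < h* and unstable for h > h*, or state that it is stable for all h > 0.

unbounded; (−∞, 0). Any h>0 works for λ=-5.

With y'=λy (z=hλ):
  y_{n+1} = y_n + z·[1/3·y_n + 2/3·y_{n+1}] ⇒ (1 − 2/3z)y_{n+1} = (1 + 1/3z)y_n
  Hence R(z) = (1 + 1/3z)/(1 − 2/3z).

Solve |R(x)|<1 on ℝ⁻.
x=-0.44: |R|=0.6598
x=-2: |R|=0.1429
x=-10: |R|=0.3043
x=-100: |R|=0.4778
θ=2/3≥1/2 ⇒ |1+1/3x|<|1−2/3x| ∀x<0 ⇒ interval (−∞,0).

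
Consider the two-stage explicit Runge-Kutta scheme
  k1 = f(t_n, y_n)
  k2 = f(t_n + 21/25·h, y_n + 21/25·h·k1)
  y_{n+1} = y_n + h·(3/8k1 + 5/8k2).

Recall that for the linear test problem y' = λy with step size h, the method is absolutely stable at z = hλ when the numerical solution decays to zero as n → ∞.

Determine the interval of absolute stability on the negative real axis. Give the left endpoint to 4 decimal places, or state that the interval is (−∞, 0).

(-1.9048, 0).

Test eqn y'=λy, z=hλ:
  k1=λy_n ⇒ h·k1=z·y_n;  k2=λ(1+21/25z)y_n ⇒ h·k2=z(1+21/25z)y_n
  y_{n+1}/y_n = 1 + 3/8z + 5/8z(1+21/25z) = 1 + z + 21/40z²
  ⇒ R(z) = 1 + z + 21/40z².

Boundary: |R(x)|=1, x<0.
x=-0.45: |R|=0.6563
R=1: x+21/40x²=0 ⇒ x=−40/21=-1.9048; min R=1−1/(4·21/40)=0.5238>−1
Confirm numerically:
  x=-1.729: |R|=0.84046 <1
  x=-1.602: |R|=0.74536 <1
  x=-1.237: |R|=0.56634 <1
  x=-2.398: |R|=1.62096 >1
  x=-2.233: |R|=1.38480 >1
  x=-1.985: |R|=1.08362 >1
Interval (-1.9048, 0).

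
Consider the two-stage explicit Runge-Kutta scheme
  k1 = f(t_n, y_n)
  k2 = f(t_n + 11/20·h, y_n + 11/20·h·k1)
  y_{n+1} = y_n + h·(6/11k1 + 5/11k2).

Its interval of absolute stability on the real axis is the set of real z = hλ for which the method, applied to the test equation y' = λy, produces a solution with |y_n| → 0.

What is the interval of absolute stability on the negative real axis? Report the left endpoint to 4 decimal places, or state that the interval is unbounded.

With y'=λy (z=hλ):
  k1=λy_n ⇒ h·k1=z·y_n;  k2=λ(1+11/20z)y_n ⇒ h·k2=z(1+11/20z)y_n
  y_{n+1}/y_n = 1 + 6/11z + 5/11z(1+11/20z) = 1 + z + 1/4z²
  ⇒ R(z) = 1 + z + 1/4z².

Find x<0 with |R(x)|<1.
x=-0.56: |R|=0.5184
R=1: x+1/4x²=0 ⇒ x=−4=-4.0000; min R=1−1/(4·1/4)=0.0000>−1
Confirm numerically:
  x=-3.967: |R|=0.96727 <1
  x=-3.780: |R|=0.79210 <1
  x=-2.774: |R|=0.14977 <1
  x=-2.371: |R|=0.03441 <1
  x=-4.471: |R|=1.52646 >1
  x=-4.217: |R|=1.22877 >1
Interval (-4.0000, 0).

(-4.0000, 0).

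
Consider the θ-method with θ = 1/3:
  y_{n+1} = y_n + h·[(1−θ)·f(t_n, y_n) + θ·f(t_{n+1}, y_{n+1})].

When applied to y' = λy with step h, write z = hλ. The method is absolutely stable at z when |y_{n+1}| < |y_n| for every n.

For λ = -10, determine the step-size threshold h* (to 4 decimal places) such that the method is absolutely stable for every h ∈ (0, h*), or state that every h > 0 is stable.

Set f=λy, z=hλ:
  y_{n+1} = y_n + z·[2/3·y_n + 1/3·y_{n+1}] ⇒ (1 − 1/3z)y_{n+1} = (1 + 2/3z)y_n
  so R(z) = (1 + 2/3z)/(1 − 1/3z).

Boundary: |R(x)|=1, x<0.
x=-1.73: |R|=0.0973
R=−1: 1+2/3x = −1+1/3x ⇒ -1/3x=2 ⇒ x=2/(-1/3)=-6.0000
Confirm numerically:
  x=-5.421: |R|=0.93124 <1
  x=-5.121: |R|=0.89176 <1
  x=-3.896: |R|=0.69490 <1
  x=-3.451: |R|=0.60487 <1
  x=-6.471: |R|=1.04973 >1
  x=-6.448: |R|=1.04742 >1
Interval (-6.0000, 0).

(-6.0000,0); λ=-10 ⇒ h* = (6)/10 = 0.6000.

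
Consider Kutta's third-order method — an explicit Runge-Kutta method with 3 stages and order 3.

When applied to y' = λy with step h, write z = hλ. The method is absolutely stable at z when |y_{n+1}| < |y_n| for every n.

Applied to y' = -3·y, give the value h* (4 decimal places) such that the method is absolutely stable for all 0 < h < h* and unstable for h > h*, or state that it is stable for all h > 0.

(-2.5127,0); λ=-3 ⇒ h* = 0.8376.

With y'=λy (z=hλ):
  order 3, 3-stage ⇒ R(z)=1+z+z^2/2+z^3/6
  (e.g. R(-1.25)=0.20573, |R|=0.20573)

Need |R(x)|<1, x<0.
x=-1.25: |R|=0.2057
|R(-2.47)|=0.9311 |R(-2.29)|=0.6694 |R(-2.1)|=0.4385
Bisect:
  x_lo=-2.9544 |R|=1.8880  x_hi=-0.0891 |R|=0.9147
  mid=-1.52176 |R|=0.04878 →hi
  mid=-2.23807 |R|=0.60199 →hi
  mid=-2.59622 |R|=1.14262 →lo
  mid=-2.41715 |R|=0.84958 →hi
  mid=-2.50668 |R|=0.99006 →hi
  mid=-2.55145 |R|=1.06479 →lo
  mid=-2.52907 |R|=1.02704 →lo
  mid=-2.51788 |R|=1.00846 →lo
  mid=-2.51228 |R|=0.99924 →hi
  ...
  [-2.51281,-2.51263] ⇒ x*=-2.5127
So |R|<1 on (-2.5127, 0).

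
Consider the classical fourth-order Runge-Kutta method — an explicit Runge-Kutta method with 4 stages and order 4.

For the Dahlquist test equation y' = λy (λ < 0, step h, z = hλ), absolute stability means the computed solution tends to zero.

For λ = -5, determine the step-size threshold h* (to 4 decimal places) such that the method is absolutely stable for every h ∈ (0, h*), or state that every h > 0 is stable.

(-2.7853,0); λ=-5 ⇒ h* = 0.5571.

Set f=λy, z=hλ:
  order 4, 4-stage ⇒ R(z)=1+z+z^2/2+z^3/6+z^4/24
  (e.g. R(-0.68)=0.50770, |R|=0.50770)

Find x<0 with |R(x)|<1.
x=-0.68: |R|=0.5077
|R(-1.77)|=0.2812 |R(-1.41)|=0.2815 |R(-0.79)|=0.4561
Bisect:
  x_lo=-3.5186 |R|=2.7978  x_hi=-0.3209 |R|=0.7255
  mid=-1.91976 |R|=0.30972 →hi
  mid=-2.71917 |R|=0.90480 →hi
  mid=-3.11887 |R|=1.63098 →lo
  mid=-2.91902 |R|=1.22107 →lo
  mid=-2.81910 |R|=1.05217 →lo
  mid=-2.76913 |R|=0.97591 →hi
  mid=-2.79411 |R|=1.01338 →lo
  mid=-2.78162 |R|=0.99448 →hi
  ...
  [-2.78533,-2.78514] ⇒ x*=-2.7853
Stable set (-2.7853, 0).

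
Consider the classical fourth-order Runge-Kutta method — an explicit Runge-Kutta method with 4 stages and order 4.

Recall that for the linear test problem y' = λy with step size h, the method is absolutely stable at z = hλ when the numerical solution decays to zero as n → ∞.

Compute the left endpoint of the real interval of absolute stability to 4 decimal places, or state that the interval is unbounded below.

On y'=λy, z=hλ:
  order 4, 4-stage ⇒ R(z)=1+z+z^2/2+z^3/6+z^4/24
  (e.g. R(-1.15)=0.33065, |R|=0.33065)

Need |R(x)|<1, x<0.
x=-1.15: |R|=0.3306
|R(-2.04)|=0.3475 |R(-1.96)|=0.3208 |R(-1.55)|=0.2711
Bisect:
  x_lo=-3.5594 |R|=2.9472  x_hi=-0.0842 |R|=0.9192
  mid=-1.82179 |R|=0.28891 →hi
  mid=-2.69058 |R|=0.86634 →hi
  mid=-3.12497 |R|=1.64512 →lo
  mid=-2.90777 |R|=1.20092 →lo
  mid=-2.79917 |R|=1.02113 →lo
  mid=-2.74488 |R|=0.94075 →hi
  mid=-2.77202 |R|=0.98018 →hi
  mid=-2.78560 |R|=1.00046 →lo
  ...
  [-2.78539,-2.78517] ⇒ x*=-2.7853
So |R|<1 on (-2.7853, 0).

left endpoint -2.7853.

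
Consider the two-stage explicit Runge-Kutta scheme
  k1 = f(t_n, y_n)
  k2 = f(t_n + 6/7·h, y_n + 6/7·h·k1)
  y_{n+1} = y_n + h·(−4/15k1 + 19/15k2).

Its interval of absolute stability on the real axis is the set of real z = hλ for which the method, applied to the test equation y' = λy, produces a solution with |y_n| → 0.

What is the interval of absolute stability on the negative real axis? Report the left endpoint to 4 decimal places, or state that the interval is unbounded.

z∈(-0.9211,0).

With y'=λy (z=hλ):
  k1=λy_n ⇒ h·k1=z·y_n;  k2=λ(1+6/7z)y_n ⇒ h·k2=z(1+6/7z)y_n
  y_{n+1}/y_n = 1 − 4/15z + 19/15z(1+6/7z) = 1 + z + 38/35z²
  Hence R(z) = 1 + z + 38/35z².

Find x<0 with |R(x)|<1.
x=-1.29: |R|=1.5167
R=1: x+38/35x²=0 ⇒ x=−35/38=-0.9211; min R=1−1/(4·38/35)=0.7697>−1
Confirm numerically:
  x=-0.766: |R|=0.87105 <1
  x=-0.613: |R|=0.79498 <1
  x=-0.593: |R|=0.78879 <1
  x=-0.578: |R|=0.78472 <1
  x=-1.324: |R|=1.57923 >1
  x=-1.052: |R|=1.14956 >1
Interval (-0.9211, 0).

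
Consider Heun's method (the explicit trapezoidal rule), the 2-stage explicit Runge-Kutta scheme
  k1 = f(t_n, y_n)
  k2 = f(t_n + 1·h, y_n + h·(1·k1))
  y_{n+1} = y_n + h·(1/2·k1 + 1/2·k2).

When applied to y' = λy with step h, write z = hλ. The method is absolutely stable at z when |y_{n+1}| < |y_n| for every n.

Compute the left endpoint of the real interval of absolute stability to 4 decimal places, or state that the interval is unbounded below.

Test eqn y'=λy, z=hλ:
  order 2, 2-stage ⇒ R(z)=1+z+z^2/2
  (e.g. R(-0.89)=0.50605, |R|=0.50605)

Solve |R(x)|<1 on ℝ⁻.
x=-0.89: |R|=0.5061
|R(-1.79)|=0.8121 |R(-1.03)|=0.5005 |R(-0.72)|=0.5392
Bisect:
  x_lo=-2.8251 |R|=2.1654  x_hi=-0.1096 |R|=0.8964
  mid=-1.46735 |R|=0.60921 →hi
  mid=-2.14621 |R|=1.15689 →lo
  mid=-1.80678 |R|=0.82544 →hi
  mid=-1.97649 |R|=0.97677 →hi
  mid=-2.06135 |R|=1.06323 →lo
  mid=-2.01892 |R|=1.01910 →lo
  mid=-1.99771 |R|=0.99771 →hi
  mid=-2.00831 |R|=1.00835 →lo
  mid=-2.00301 |R|=1.00301 →lo
  mid=-2.00036 |R|=1.00036 →lo
  ...
  [-2.00003,-1.99986] ⇒ x*=-2.0000
Stable set (-2.0000, 0).

left endpoint -2.0000.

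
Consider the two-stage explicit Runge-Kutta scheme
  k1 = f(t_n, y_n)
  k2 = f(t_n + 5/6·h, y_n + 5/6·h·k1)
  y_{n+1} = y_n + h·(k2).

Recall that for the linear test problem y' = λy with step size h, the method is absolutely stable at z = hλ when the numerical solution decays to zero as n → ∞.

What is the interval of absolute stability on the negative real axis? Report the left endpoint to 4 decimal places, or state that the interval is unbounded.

Set f=λy, z=hλ:
  k1=λy_n ⇒ h·k1=z·y_n;  k2=λ(1+5/6z)y_n ⇒ h·k2=z(1+5/6z)y_n
  y_{n+1}/y_n = 1 + z(1+5/6z) = 1 + z + 5/6z²
  R(z) = 1 + z + 5/6z².

Boundary: |R(x)|=1, x<0.
x=-1.27: |R|=1.0741
R=1: x+5/6x²=0 ⇒ x=−6/5=-1.2000; min R=1−1/(4·5/6)=0.7000>−1
Confirm numerically:
  x=-1.048: |R|=0.86725 <1
  x=-1.013: |R|=0.84214 <1
  x=-0.885: |R|=0.76769 <1
  x=-0.877: |R|=0.76394 <1
  x=-1.657: |R|=1.63104 >1
  x=-1.395: |R|=1.22669 >1
Stable set (-1.2000, 0).

z∈(-1.2000,0).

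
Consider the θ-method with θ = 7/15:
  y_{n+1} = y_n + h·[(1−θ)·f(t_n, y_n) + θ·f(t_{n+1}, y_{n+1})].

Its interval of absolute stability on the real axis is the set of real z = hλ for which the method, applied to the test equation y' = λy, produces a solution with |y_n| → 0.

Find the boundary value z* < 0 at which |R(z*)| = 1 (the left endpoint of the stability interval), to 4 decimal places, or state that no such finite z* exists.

On y'=λy, z=hλ:
  y_{n+1} = y_n + z·[8/15·y_n + 7/15·y_{n+1}] ⇒ (1 − 7/15z)y_{n+1} = (1 + 8/15z)y_n
  so R(z) = (1 + 8/15z)/(1 − 7/15z).

Find x<0 with |R(x)|<1.
x=-1.75: |R|=0.0367
R=−1: 1+8/15x = −1+7/15x ⇒ -1/15x=2 ⇒ x=2/(-1/15)=-30.0000
Confirm numerically:
  x=-28.377: |R|=0.99240 <1
  x=-24.806: |R|=0.97247 <1
  x=-21.654: |R|=0.94990 <1
  x=-20.732: |R|=0.94212 <1
  x=-30.347: |R|=1.00153 >1
  x=-30.333: |R|=1.00146 >1
  x=-30.234: |R|=1.00103 >1
Interval (-30.0000, 0).

z* = -30.0000.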